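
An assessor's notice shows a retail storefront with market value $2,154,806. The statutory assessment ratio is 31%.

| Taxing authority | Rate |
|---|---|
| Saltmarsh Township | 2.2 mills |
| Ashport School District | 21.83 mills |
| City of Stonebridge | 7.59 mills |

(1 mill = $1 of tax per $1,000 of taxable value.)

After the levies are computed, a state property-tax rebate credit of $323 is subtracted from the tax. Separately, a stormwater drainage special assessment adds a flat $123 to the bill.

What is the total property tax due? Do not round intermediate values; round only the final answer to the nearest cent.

$20,921.84

Assessed value = $2,154,806 × 0.31 = $667,989.86
Saltmarsh Township: $667,989.86 × 0.0022 = $1,469.577692
Ashport School District: $667,989.86 × 0.02183 = $14,582.2186438
City of Stonebridge: $667,989.86 × 0.00759 = $5,070.0430374
Levies subtotal = $21,121.8393732
After credit = $21,121.8393732 − $323 = $20,798.8393732
Total = $20,798.8393732 + $123 = $20,921.8393732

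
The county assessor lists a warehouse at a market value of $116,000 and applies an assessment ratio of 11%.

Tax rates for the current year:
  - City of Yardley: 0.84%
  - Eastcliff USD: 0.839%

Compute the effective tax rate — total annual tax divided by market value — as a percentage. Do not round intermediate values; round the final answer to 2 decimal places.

0.18%

Assessed value = $116,000 × 0.11 = $12,760
City of Yardley: $12,760 × 0.0084 = $107.184
Eastcliff USD: $12,760 × 0.00839 = $107.0564
Total tax = $214.2404
Effective rate = $214.2404 ÷ $116,000 = 0.18% of market value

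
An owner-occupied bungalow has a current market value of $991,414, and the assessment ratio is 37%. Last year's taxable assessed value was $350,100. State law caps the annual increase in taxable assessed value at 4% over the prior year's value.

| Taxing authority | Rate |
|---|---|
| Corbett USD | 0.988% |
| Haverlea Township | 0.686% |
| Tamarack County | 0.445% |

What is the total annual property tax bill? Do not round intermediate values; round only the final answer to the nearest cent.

Uncapped assessed value = $991,414 × 0.37 = $366,823.18
Cap limit = $350,100 × 1.04 = $364,104
Taxable assessed value = min($366,823.18, $364,104) = $364,104 (cap binds)
Corbett USD: $364,104 × 0.00988 = $3,597.34752
Haverlea Township: $364,104 × 0.00686 = $2,497.75344
Tamarack County: $364,104 × 0.00445 = $1,620.2628
Total = $7,715.36376

$7,715.36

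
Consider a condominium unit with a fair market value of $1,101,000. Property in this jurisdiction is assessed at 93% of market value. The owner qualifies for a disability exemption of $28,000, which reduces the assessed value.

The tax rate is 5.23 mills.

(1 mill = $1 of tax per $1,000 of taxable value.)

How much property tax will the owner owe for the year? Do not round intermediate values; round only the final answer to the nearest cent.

$5,208.71

Assessed value = $1,101,000 × 0.93 = $1,023,930
Taxable value = $1,023,930 − $28,000 = $995,930
Tax = $995,930 × 0.00523 = $5,208.7139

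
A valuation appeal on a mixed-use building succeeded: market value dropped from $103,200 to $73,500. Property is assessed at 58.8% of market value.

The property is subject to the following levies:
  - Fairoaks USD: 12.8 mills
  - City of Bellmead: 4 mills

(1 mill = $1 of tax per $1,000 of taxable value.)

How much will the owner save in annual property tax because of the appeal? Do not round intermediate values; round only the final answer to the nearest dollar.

Old assessed value = $103,200 × 0.588 = $60,681.6
New assessed value = $73,500 × 0.588 = $43,218
Combined rate = 0.0128 + 0.004 = 0.0168
Old tax = $60,681.6 × 0.0168 = $1,019.45088
New tax = $43,218 × 0.0168 = $726.0624
Reduction = $1,019.45088 − $726.0624 = $293.38848

$293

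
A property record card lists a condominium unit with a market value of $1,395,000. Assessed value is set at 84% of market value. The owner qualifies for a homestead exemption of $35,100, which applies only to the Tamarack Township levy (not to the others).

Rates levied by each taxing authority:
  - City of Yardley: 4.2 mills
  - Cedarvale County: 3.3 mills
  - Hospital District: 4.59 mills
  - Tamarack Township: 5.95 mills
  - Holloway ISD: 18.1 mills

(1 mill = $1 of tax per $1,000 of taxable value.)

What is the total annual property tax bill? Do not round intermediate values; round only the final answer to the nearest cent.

$42,140.01

Assessed value = $1,395,000 × 0.84 = $1,171,800
City of Yardley: $1,171,800 × 0.0042 = $4,921.56
Cedarvale County: $1,171,800 × 0.0033 = $3,866.94
Hospital District: $1,171,800 × 0.00459 = $5,378.562
Tamarack Township: ($1,171,800 − $35,100) × 0.00595 = $1,136,700 × 0.00595 = $6,763.365
Holloway ISD: $1,171,800 × 0.0181 = $21,209.58
Total = $42,140.007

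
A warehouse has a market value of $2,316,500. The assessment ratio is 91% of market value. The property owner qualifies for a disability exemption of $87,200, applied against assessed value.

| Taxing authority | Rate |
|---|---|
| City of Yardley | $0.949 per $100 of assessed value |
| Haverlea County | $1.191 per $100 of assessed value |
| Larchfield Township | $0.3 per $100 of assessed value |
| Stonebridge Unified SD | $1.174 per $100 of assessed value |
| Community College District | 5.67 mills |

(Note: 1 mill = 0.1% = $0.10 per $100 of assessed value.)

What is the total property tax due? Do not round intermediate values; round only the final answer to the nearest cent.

$84,490.28

Assessed value = $2,316,500 × 0.91 = $2,108,015
Taxable value = $2,108,015 − $87,200 = $2,020,815
City of Yardley: $2,020,815 × 0.00949 = $19,177.53435
Haverlea County: $2,020,815 × 0.01191 = $24,067.90665
Larchfield Township: $2,020,815 × 0.003 = $6,062.445
Stonebridge Unified SD: $2,020,815 × 0.01174 = $23,724.3681
Community College District: $2,020,815 × 0.00567 = $11,458.02105
Total = $84,490.27515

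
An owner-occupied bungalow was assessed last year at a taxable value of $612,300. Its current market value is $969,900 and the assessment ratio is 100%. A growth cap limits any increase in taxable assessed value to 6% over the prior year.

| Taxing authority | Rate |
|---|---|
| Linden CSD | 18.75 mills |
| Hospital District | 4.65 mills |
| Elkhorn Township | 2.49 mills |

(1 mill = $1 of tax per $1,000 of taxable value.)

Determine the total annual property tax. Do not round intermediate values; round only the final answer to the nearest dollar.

Uncapped assessed value = $969,900 × 1 = $969,900
Cap limit = $612,300 × 1.06 = $649,038
Taxable assessed value = min($969,900, $649,038) = $649,038 (cap binds)
Linden CSD: $649,038 × 0.01875 = $12,169.4625
Hospital District: $649,038 × 0.00465 = $3,018.0267
Elkhorn Township: $649,038 × 0.00249 = $1,616.10462
Total = $16,803.59382

$16,804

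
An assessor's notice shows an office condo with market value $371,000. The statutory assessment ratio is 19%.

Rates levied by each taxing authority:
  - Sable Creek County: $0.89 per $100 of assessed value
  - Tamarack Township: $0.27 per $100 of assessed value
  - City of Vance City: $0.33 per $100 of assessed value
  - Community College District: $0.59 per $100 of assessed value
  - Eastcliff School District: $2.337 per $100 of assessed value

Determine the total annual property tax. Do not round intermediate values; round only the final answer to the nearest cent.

$3,113.54

Assessed value = $371,000 × 0.19 = $70,490
Sable Creek County: $70,490 × 0.0089 = $627.361
Tamarack Township: $70,490 × 0.0027 = $190.323
City of Vance City: $70,490 × 0.0033 = $232.617
Community College District: $70,490 × 0.0059 = $415.891
Eastcliff School District: $70,490 × 0.02337 = $1,647.3513
Total = $627.361 + $190.323 + $232.617 + $415.891 + $1,647.3513 = $3,113.5433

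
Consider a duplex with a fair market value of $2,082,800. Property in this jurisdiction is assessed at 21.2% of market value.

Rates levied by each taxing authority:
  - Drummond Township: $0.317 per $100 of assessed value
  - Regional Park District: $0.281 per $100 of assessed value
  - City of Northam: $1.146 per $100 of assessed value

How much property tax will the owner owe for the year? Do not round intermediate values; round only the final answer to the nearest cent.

Assessed value = $2,082,800 × 0.212 = $441,553.6
Drummond Township: $441,553.6 × 0.00317 = $1,399.724912
Regional Park District: $441,553.6 × 0.00281 = $1,240.765616
City of Northam: $441,553.6 × 0.01146 = $5,060.204256
Total = $1,399.724912 + $1,240.765616 + $5,060.204256 = $7,700.694784

$7,700.69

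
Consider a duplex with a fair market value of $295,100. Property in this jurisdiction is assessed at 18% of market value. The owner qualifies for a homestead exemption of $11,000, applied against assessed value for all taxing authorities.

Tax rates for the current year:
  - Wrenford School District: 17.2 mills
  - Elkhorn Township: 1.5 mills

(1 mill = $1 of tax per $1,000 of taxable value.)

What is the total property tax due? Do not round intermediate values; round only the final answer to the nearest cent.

Assessed value = $295,100 × 0.18 = $53,118
Taxable value = $53,118 − $11,000 = $42,118
Wrenford School District: $42,118 × 0.0172 = $724.4296
Elkhorn Township: $42,118 × 0.0015 = $63.177
Total = $724.4296 + $63.177 = $787.6066

$787.61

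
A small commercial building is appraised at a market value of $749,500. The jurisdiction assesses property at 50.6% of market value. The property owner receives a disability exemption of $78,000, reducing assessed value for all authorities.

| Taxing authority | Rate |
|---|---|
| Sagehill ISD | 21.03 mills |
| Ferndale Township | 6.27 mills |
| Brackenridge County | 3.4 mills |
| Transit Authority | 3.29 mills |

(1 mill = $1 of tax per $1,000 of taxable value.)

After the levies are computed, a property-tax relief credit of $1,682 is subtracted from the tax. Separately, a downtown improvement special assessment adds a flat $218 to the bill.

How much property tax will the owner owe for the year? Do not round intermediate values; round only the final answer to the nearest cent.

$8,775.39

Assessed value = $749,500 × 0.506 = $379,247
Taxable value = $379,247 − $78,000 = $301,247
Sagehill ISD: $301,247 × 0.02103 = $6,335.22441
Ferndale Township: $301,247 × 0.00627 = $1,888.81869
Brackenridge County: $301,247 × 0.0034 = $1,024.2398
Transit Authority: $301,247 × 0.00329 = $991.10263
Levies subtotal = $10,239.38553
After credit = $10,239.38553 − $1,682 = $8,557.38553
Total = $8,557.38553 + $218 = $8,775.38553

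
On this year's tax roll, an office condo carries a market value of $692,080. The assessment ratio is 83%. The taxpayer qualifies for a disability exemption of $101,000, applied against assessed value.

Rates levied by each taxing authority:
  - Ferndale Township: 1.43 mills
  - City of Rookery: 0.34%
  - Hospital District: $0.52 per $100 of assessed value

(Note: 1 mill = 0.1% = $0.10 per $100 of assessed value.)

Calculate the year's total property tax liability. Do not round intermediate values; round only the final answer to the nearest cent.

Assessed value = $692,080 × 0.83 = $574,426.4
Taxable value = $574,426.4 − $101,000 = $473,426.4
Ferndale Township: $473,426.4 × 0.00143 = $676.999752
City of Rookery: $473,426.4 × 0.0034 = $1,609.64976
Hospital District: $473,426.4 × 0.0052 = $2,461.81728
Total = $4,748.466792

$4,748.47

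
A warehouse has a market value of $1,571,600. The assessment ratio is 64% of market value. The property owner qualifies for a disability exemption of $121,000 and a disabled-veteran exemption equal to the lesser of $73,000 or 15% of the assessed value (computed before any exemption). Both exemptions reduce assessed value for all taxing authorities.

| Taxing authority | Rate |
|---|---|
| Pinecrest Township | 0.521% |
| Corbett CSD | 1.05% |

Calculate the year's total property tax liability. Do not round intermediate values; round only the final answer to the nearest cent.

Assessed value = $1,571,600 × 0.64 = $1,005,824
Disabled-veteran exemption = min($73,000, 15% × $1,005,824) = min($73,000, $150,873.6) = $73,000 (dollar cap binds)
Taxable value = $1,005,824 − $121,000 − $73,000 = $811,824
Pinecrest Township: $811,824 × 0.00521 = $4,229.60304
Corbett CSD: $811,824 × 0.0105 = $8,524.152
Total = $12,753.75504

$12,753.76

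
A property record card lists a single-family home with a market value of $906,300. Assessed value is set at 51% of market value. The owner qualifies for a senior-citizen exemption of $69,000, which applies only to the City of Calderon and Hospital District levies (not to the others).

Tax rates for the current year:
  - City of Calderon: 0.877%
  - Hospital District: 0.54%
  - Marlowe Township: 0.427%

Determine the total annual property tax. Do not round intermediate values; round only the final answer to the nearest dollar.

Assessed value = $906,300 × 0.51 = $462,213
City of Calderon: ($462,213 − $69,000) × 0.00877 = $393,213 × 0.00877 = $3,448.47801
Hospital District: ($462,213 − $69,000) × 0.0054 = $393,213 × 0.0054 = $2,123.3502
Marlowe Township: $462,213 × 0.00427 = $1,973.64951
Total = $7,545.47772

$7,545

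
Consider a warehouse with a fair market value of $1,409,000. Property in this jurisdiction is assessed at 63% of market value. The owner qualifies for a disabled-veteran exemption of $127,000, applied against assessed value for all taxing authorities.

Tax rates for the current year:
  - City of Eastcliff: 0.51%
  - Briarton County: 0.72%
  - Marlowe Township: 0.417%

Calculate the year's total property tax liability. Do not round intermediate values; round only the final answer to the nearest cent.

$12,528.23

Assessed value = $1,409,000 × 0.63 = $887,670
Taxable value = $887,670 − $127,000 = $760,670
City of Eastcliff: $760,670 × 0.0051 = $3,879.417
Briarton County: $760,670 × 0.0072 = $5,476.824
Marlowe Township: $760,670 × 0.00417 = $3,171.9939
Total = $3,879.417 + $5,476.824 + $3,171.9939 = $12,528.2349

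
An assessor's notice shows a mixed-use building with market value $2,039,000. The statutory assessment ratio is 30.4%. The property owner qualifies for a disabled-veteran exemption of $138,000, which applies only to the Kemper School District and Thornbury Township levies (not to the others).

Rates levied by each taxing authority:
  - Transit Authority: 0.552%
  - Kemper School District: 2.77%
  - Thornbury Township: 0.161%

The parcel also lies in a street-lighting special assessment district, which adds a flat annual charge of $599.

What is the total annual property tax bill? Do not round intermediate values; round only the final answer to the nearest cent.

Assessed value = $2,039,000 × 0.304 = $619,856
Transit Authority: $619,856 × 0.00552 = $3,421.60512
Kemper School District: ($619,856 − $138,000) × 0.0277 = $481,856 × 0.0277 = $13,347.4112
Thornbury Township: ($619,856 − $138,000) × 0.00161 = $481,856 × 0.00161 = $775.78816
Levies subtotal = $17,544.80448
Total = $17,544.80448 + $599 = $18,143.80448

$18,143.80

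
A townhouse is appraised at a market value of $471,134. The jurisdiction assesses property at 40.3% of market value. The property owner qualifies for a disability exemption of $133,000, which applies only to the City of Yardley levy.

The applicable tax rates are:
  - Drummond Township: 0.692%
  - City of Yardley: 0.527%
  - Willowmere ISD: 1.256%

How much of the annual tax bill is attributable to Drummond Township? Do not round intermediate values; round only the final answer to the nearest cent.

$1,313.88

Assessed value = $471,134 × 0.403 = $189,867.002
Drummond Township taxable value = $189,867.002 (exemption does not apply)
Drummond Township levy = $189,867.002 × 0.00692 = $1,313.87965384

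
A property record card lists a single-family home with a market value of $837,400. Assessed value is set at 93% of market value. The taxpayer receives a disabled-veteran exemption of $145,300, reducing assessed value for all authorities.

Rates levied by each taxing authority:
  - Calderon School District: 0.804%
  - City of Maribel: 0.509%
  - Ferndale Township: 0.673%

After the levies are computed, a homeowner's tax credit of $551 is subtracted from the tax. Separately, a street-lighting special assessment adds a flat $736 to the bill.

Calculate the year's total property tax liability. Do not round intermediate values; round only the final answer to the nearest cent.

$12,765.95

Assessed value = $837,400 × 0.93 = $778,782
Taxable value = $778,782 − $145,300 = $633,482
Calderon School District: $633,482 × 0.00804 = $5,093.19528
City of Maribel: $633,482 × 0.00509 = $3,224.42338
Ferndale Township: $633,482 × 0.00673 = $4,263.33386
Levies subtotal = $12,580.95252
After credit = $12,580.95252 − $551 = $12,029.95252
Total = $12,029.95252 + $736 = $12,765.95252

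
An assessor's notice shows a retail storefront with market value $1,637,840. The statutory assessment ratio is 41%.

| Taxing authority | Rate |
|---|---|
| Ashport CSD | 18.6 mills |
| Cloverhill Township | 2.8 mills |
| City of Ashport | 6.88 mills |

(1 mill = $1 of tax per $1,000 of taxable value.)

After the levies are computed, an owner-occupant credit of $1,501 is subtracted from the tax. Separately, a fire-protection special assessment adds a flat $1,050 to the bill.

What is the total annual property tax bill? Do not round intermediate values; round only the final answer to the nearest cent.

Assessed value = $1,637,840 × 0.41 = $671,514.4
Ashport CSD: $671,514.4 × 0.0186 = $12,490.16784
Cloverhill Township: $671,514.4 × 0.0028 = $1,880.24032
City of Ashport: $671,514.4 × 0.00688 = $4,620.019072
Levies subtotal = $18,990.427232
After credit = $18,990.427232 − $1,501 = $17,489.427232
Total = $17,489.427232 + $1,050 = $18,539.427232

$18,539.43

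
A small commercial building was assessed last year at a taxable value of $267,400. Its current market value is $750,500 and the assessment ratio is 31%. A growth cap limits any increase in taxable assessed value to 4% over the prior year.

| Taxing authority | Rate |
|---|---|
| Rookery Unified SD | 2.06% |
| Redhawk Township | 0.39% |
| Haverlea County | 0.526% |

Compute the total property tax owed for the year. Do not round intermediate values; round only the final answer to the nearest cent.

$6,923.81

Uncapped assessed value = $750,500 × 0.31 = $232,655
Cap limit = $267,400 × 1.04 = $278,096
Taxable assessed value = min($232,655, $278,096) = $232,655 (cap does not bind)
Rookery Unified SD: $232,655 × 0.0206 = $4,792.693
Redhawk Township: $232,655 × 0.0039 = $907.3545
Haverlea County: $232,655 × 0.00526 = $1,223.7653
Total = $6,923.8128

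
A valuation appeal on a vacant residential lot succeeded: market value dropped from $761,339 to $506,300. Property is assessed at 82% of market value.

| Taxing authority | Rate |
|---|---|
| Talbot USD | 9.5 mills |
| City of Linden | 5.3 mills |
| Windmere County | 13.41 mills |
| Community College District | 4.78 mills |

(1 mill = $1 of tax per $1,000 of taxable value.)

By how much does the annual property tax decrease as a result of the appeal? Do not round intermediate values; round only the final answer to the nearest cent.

$6,899.26

Old assessed value = $761,339 × 0.82 = $624,297.98
New assessed value = $506,300 × 0.82 = $415,166
Combined rate = 0.0095 + 0.0053 + 0.01341 + 0.00478 = 0.03299
Old tax = $624,297.98 × 0.03299 = $20,595.5903602
New tax = $415,166 × 0.03299 = $13,696.32634
Reduction = $20,595.5903602 − $13,696.32634 = $6,899.2640202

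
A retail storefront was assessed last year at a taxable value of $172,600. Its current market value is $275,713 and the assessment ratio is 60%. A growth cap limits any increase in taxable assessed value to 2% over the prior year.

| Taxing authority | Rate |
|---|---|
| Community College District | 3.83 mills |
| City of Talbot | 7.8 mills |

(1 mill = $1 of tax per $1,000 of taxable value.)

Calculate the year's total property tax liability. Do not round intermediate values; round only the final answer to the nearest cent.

$1,923.93

Uncapped assessed value = $275,713 × 0.6 = $165,427.8
Cap limit = $172,600 × 1.02 = $176,052
Taxable assessed value = min($165,427.8, $176,052) = $165,427.8 (cap does not bind)
Community College District: $165,427.8 × 0.00383 = $633.588474
City of Talbot: $165,427.8 × 0.0078 = $1,290.33684
Total = $1,923.925314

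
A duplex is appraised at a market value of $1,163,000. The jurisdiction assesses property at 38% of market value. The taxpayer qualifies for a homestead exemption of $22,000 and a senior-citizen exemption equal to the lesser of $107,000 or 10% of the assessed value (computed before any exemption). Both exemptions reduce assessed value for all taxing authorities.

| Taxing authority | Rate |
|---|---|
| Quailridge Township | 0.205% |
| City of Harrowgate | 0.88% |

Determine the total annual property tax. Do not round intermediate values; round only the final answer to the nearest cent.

$4,076.84

Assessed value = $1,163,000 × 0.38 = $441,940
Senior-citizen exemption = min($107,000, 10% × $441,940) = min($107,000, $44,194) = $44,194 (percentage binds)
Taxable value = $441,940 − $22,000 − $44,194 = $375,746
Quailridge Township: $375,746 × 0.00205 = $770.2793
City of Harrowgate: $375,746 × 0.0088 = $3,306.5648
Total = $4,076.8441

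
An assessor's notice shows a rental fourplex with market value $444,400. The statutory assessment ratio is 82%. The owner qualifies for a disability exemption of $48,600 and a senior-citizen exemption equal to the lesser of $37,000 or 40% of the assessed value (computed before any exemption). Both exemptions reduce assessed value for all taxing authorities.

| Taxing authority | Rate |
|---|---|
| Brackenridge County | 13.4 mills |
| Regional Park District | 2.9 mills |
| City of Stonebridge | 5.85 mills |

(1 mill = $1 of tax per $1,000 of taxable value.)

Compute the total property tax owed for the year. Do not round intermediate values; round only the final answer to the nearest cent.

$6,175.60

Assessed value = $444,400 × 0.82 = $364,408
Senior-citizen exemption = min($37,000, 40% × $364,408) = min($37,000, $145,763.2) = $37,000 (dollar cap binds)
Taxable value = $364,408 − $48,600 − $37,000 = $278,808
Brackenridge County: $278,808 × 0.0134 = $3,736.0272
Regional Park District: $278,808 × 0.0029 = $808.5432
City of Stonebridge: $278,808 × 0.00585 = $1,631.0268
Total = $6,175.5972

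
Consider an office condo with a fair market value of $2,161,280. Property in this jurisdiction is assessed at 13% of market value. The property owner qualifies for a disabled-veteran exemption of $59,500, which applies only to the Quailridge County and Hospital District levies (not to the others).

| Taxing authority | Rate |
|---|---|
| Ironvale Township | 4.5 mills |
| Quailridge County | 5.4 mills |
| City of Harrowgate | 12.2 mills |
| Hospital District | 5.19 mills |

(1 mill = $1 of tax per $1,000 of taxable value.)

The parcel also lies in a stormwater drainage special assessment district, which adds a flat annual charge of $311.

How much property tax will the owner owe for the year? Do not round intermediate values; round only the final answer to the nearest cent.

Assessed value = $2,161,280 × 0.13 = $280,966.4
Ironvale Township: $280,966.4 × 0.0045 = $1,264.3488
Quailridge County: ($280,966.4 − $59,500) × 0.0054 = $221,466.4 × 0.0054 = $1,195.91856
City of Harrowgate: $280,966.4 × 0.0122 = $3,427.79008
Hospital District: ($280,966.4 − $59,500) × 0.00519 = $221,466.4 × 0.00519 = $1,149.410616
Levies subtotal = $7,037.468056
Total = $7,037.468056 + $311 = $7,348.468056

$7,348.47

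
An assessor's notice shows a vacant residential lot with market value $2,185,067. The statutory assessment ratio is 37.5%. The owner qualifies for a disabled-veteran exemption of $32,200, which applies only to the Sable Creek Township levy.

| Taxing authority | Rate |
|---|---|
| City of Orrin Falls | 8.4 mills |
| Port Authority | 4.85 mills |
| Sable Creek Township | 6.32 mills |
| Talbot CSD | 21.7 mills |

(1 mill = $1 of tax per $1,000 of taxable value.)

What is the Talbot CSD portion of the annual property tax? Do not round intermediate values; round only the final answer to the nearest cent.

Assessed value = $2,185,067 × 0.375 = $819,400.125
Talbot CSD taxable value = $819,400.125 (exemption does not apply)
Talbot CSD levy = $819,400.125 × 0.0217 = $17,780.9827125

$17,780.98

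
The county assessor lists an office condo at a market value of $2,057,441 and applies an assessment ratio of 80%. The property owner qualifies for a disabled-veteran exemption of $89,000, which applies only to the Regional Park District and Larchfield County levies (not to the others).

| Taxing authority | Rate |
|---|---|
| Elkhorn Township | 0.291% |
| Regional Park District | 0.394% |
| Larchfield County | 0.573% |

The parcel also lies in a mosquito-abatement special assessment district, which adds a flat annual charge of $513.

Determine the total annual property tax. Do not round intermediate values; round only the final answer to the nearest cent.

$20,358.46

Assessed value = $2,057,441 × 0.8 = $1,645,952.8
Elkhorn Township: $1,645,952.8 × 0.00291 = $4,789.722648
Regional Park District: ($1,645,952.8 − $89,000) × 0.00394 = $1,556,952.8 × 0.00394 = $6,134.394032
Larchfield County: ($1,645,952.8 − $89,000) × 0.00573 = $1,556,952.8 × 0.00573 = $8,921.339544
Levies subtotal = $19,845.456224
Total = $19,845.456224 + $513 = $20,358.456224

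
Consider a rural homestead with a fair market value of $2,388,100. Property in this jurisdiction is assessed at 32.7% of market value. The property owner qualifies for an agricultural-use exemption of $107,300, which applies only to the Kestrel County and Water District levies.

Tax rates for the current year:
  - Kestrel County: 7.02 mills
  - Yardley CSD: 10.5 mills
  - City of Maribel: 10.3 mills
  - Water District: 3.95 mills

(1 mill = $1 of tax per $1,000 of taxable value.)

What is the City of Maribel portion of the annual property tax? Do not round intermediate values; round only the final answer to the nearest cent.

$8,043.36

Assessed value = $2,388,100 × 0.327 = $780,908.7
City of Maribel taxable value = $780,908.7 (exemption does not apply)
City of Maribel levy = $780,908.7 × 0.0103 = $8,043.35961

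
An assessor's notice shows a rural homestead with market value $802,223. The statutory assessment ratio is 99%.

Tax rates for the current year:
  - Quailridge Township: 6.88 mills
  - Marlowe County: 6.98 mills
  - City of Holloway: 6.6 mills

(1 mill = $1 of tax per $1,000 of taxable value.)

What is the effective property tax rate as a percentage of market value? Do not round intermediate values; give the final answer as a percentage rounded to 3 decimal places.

2.026%

Assessed value = $802,223 × 0.99 = $794,200.77
Quailridge Township: $794,200.77 × 0.00688 = $5,464.1012976
Marlowe County: $794,200.77 × 0.00698 = $5,543.5213746
City of Holloway: $794,200.77 × 0.0066 = $5,241.725082
Total tax = $16,249.3477542
Effective rate = $16,249.3477542 ÷ $802,223 = 2.026% of market value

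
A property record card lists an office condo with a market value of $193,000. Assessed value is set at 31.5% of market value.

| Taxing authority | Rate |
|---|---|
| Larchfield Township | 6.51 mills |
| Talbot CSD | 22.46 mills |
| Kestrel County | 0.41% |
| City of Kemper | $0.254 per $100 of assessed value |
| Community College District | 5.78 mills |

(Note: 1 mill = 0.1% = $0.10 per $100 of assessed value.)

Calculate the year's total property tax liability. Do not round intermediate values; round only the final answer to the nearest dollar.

$2,516

Assessed value = $193,000 × 0.315 = $60,795
Larchfield Township: $60,795 × 0.00651 = $395.77545
Talbot CSD: $60,795 × 0.02246 = $1,365.4557
Kestrel County: $60,795 × 0.0041 = $249.2595
City of Kemper: $60,795 × 0.00254 = $154.4193
Community College District: $60,795 × 0.00578 = $351.3951
Total = $2,516.30505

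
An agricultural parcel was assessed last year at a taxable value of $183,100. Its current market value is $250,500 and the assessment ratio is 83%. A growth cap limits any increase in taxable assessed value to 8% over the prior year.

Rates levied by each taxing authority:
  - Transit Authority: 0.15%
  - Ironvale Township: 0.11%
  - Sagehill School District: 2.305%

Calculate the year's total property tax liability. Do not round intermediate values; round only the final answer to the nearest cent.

$5,072.24

Uncapped assessed value = $250,500 × 0.83 = $207,915
Cap limit = $183,100 × 1.08 = $197,748
Taxable assessed value = min($207,915, $197,748) = $197,748 (cap binds)
Transit Authority: $197,748 × 0.0015 = $296.622
Ironvale Township: $197,748 × 0.0011 = $217.5228
Sagehill School District: $197,748 × 0.02305 = $4,558.0914
Total = $5,072.2362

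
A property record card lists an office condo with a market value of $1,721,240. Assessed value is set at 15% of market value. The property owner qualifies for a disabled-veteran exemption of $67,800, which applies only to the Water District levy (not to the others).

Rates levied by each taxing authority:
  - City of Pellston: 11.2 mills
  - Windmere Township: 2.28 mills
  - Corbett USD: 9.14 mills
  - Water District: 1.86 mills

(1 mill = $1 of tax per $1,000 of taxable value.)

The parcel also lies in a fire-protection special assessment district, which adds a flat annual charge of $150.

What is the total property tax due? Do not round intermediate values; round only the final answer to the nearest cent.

$6,344.29

Assessed value = $1,721,240 × 0.15 = $258,186
City of Pellston: $258,186 × 0.0112 = $2,891.6832
Windmere Township: $258,186 × 0.00228 = $588.66408
Corbett USD: $258,186 × 0.00914 = $2,359.82004
Water District: ($258,186 − $67,800) × 0.00186 = $190,386 × 0.00186 = $354.11796
Levies subtotal = $6,194.28528
Total = $6,194.28528 + $150 = $6,344.28528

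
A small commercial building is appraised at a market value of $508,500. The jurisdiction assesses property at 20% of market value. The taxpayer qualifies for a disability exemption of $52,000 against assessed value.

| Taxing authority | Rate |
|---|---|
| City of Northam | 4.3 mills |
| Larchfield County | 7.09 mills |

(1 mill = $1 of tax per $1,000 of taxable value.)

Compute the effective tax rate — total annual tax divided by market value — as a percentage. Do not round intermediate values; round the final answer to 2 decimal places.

0.11%

Assessed value = $508,500 × 0.2 = $101,700
Taxable value = $101,700 − $52,000 = $49,700
City of Northam: $49,700 × 0.0043 = $213.71
Larchfield County: $49,700 × 0.00709 = $352.373
Total tax = $566.083
Effective rate = $566.083 ÷ $508,500 = 0.11% of market value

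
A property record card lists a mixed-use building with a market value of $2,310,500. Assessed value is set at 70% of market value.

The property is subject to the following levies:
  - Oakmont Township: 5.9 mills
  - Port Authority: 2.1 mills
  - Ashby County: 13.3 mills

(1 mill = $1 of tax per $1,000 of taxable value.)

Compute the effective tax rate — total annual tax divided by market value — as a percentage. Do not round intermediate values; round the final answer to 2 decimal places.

1.49%

Assessed value = $2,310,500 × 0.7 = $1,617,350
Oakmont Township: $1,617,350 × 0.0059 = $9,542.365
Port Authority: $1,617,350 × 0.0021 = $3,396.435
Ashby County: $1,617,350 × 0.0133 = $21,510.755
Total tax = $34,449.555
Effective rate = $34,449.555 ÷ $2,310,500 = 1.49% of market value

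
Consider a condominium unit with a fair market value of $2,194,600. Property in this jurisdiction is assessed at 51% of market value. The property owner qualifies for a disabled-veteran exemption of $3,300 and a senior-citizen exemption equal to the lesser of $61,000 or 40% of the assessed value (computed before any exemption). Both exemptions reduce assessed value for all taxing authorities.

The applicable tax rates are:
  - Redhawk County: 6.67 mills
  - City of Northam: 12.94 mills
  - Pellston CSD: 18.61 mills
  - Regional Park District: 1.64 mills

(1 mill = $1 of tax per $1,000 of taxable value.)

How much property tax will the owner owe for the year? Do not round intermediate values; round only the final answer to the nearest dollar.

Assessed value = $2,194,600 × 0.51 = $1,119,246
Senior-citizen exemption = min($61,000, 40% × $1,119,246) = min($61,000, $447,698.4) = $61,000 (dollar cap binds)
Taxable value = $1,119,246 − $3,300 − $61,000 = $1,054,946
Redhawk County: $1,054,946 × 0.00667 = $7,036.48982
City of Northam: $1,054,946 × 0.01294 = $13,651.00124
Pellston CSD: $1,054,946 × 0.01861 = $19,632.54506
Regional Park District: $1,054,946 × 0.00164 = $1,730.11144
Total = $42,050.14756

$42,050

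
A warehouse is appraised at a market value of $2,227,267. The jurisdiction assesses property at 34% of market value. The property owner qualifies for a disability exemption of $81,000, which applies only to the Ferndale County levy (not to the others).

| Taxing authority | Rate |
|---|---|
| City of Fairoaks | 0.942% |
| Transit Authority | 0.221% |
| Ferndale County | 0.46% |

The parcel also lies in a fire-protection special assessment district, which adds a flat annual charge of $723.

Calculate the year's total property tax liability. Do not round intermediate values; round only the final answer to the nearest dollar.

Assessed value = $2,227,267 × 0.34 = $757,270.78
City of Fairoaks: $757,270.78 × 0.00942 = $7,133.4907476
Transit Authority: $757,270.78 × 0.00221 = $1,673.5684238
Ferndale County: ($757,270.78 − $81,000) × 0.0046 = $676,270.78 × 0.0046 = $3,110.845588
Levies subtotal = $11,917.9047594
Total = $11,917.9047594 + $723 = $12,640.9047594

$12,641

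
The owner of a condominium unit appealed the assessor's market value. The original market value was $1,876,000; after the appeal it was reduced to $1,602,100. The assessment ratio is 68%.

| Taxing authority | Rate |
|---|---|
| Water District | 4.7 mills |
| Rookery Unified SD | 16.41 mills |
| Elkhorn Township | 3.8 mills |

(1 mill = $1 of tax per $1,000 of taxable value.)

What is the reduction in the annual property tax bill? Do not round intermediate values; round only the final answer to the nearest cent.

Old assessed value = $1,876,000 × 0.68 = $1,275,680
New assessed value = $1,602,100 × 0.68 = $1,089,428
Combined rate = 0.0047 + 0.01641 + 0.0038 = 0.02491
Old tax = $1,275,680 × 0.02491 = $31,777.1888
New tax = $1,089,428 × 0.02491 = $27,137.65148
Reduction = $31,777.1888 − $27,137.65148 = $4,639.53732

$4,639.54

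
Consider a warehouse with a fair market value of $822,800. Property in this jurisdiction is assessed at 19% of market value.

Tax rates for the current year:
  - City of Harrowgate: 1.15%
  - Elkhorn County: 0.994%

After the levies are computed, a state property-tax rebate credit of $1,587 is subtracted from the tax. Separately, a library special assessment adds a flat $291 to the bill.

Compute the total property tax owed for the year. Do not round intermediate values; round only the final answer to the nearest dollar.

$2,056

Assessed value = $822,800 × 0.19 = $156,332
City of Harrowgate: $156,332 × 0.0115 = $1,797.818
Elkhorn County: $156,332 × 0.00994 = $1,553.94008
Levies subtotal = $3,351.75808
After credit = $3,351.75808 − $1,587 = $1,764.75808
Total = $1,764.75808 + $291 = $2,055.75808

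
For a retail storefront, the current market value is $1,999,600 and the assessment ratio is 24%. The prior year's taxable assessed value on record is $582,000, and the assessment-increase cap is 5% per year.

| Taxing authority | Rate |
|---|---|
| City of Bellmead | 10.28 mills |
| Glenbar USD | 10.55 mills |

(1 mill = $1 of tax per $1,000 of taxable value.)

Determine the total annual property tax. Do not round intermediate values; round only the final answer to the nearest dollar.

Uncapped assessed value = $1,999,600 × 0.24 = $479,904
Cap limit = $582,000 × 1.05 = $611,100
Taxable assessed value = min($479,904, $611,100) = $479,904 (cap does not bind)
City of Bellmead: $479,904 × 0.01028 = $4,933.41312
Glenbar USD: $479,904 × 0.01055 = $5,062.9872
Total = $9,996.40032

$9,996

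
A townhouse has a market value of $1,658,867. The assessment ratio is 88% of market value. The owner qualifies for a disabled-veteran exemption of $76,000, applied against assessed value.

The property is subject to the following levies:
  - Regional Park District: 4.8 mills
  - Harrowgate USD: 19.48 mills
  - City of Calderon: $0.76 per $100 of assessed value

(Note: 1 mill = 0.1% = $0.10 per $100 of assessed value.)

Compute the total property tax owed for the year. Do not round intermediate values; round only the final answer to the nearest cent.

$44,115.64

Assessed value = $1,658,867 × 0.88 = $1,459,802.96
Taxable value = $1,459,802.96 − $76,000 = $1,383,802.96
Regional Park District: $1,383,802.96 × 0.0048 = $6,642.254208
Harrowgate USD: $1,383,802.96 × 0.01948 = $26,956.4816608
City of Calderon: $1,383,802.96 × 0.0076 = $10,516.902496
Total = $44,115.6383648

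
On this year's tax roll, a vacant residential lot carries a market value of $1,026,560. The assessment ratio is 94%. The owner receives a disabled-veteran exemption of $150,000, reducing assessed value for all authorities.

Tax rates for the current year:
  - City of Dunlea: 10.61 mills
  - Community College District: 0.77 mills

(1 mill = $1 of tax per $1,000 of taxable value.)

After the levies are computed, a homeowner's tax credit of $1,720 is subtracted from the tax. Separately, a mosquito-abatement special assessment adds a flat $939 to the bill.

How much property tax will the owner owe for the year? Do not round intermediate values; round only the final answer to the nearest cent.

Assessed value = $1,026,560 × 0.94 = $964,966.4
Taxable value = $964,966.4 − $150,000 = $814,966.4
City of Dunlea: $814,966.4 × 0.01061 = $8,646.793504
Community College District: $814,966.4 × 0.00077 = $627.524128
Levies subtotal = $9,274.317632
After credit = $9,274.317632 − $1,720 = $7,554.317632
Total = $7,554.317632 + $939 = $8,493.317632

$8,493.32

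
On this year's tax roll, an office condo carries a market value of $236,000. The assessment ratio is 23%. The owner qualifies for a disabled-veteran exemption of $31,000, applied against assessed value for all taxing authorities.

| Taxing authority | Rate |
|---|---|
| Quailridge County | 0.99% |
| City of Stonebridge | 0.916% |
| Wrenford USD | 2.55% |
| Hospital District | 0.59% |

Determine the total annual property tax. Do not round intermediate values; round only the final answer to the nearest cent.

$1,174.71

Assessed value = $236,000 × 0.23 = $54,280
Taxable value = $54,280 − $31,000 = $23,280
Quailridge County: $23,280 × 0.0099 = $230.472
City of Stonebridge: $23,280 × 0.00916 = $213.2448
Wrenford USD: $23,280 × 0.0255 = $593.64
Hospital District: $23,280 × 0.0059 = $137.352
Total = $230.472 + $213.2448 + $593.64 + $137.352 = $1,174.7088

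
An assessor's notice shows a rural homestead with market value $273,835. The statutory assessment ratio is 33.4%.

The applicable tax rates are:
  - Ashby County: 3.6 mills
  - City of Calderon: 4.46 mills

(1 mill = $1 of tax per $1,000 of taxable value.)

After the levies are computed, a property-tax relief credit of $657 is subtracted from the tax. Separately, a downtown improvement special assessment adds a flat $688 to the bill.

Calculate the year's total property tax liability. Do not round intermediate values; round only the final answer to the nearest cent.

$768.17

Assessed value = $273,835 × 0.334 = $91,460.89
Ashby County: $91,460.89 × 0.0036 = $329.259204
City of Calderon: $91,460.89 × 0.00446 = $407.9155694
Levies subtotal = $737.1747734
After credit = $737.1747734 − $657 = $80.1747734
Total = $80.1747734 + $688 = $768.1747734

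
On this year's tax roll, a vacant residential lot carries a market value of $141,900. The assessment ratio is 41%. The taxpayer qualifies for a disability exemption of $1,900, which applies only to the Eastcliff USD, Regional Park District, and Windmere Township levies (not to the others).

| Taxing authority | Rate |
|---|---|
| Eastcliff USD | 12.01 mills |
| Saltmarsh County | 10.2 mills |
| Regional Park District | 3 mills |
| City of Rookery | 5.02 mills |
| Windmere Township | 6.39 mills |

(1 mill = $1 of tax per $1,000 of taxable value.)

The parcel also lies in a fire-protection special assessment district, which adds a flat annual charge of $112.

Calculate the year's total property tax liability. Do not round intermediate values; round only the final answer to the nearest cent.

$2,201.85

Assessed value = $141,900 × 0.41 = $58,179
Eastcliff USD: ($58,179 − $1,900) × 0.01201 = $56,279 × 0.01201 = $675.91079
Saltmarsh County: $58,179 × 0.0102 = $593.4258
Regional Park District: ($58,179 − $1,900) × 0.003 = $56,279 × 0.003 = $168.837
City of Rookery: $58,179 × 0.00502 = $292.05858
Windmere Township: ($58,179 − $1,900) × 0.00639 = $56,279 × 0.00639 = $359.62281
Levies subtotal = $2,089.85498
Total = $2,089.85498 + $112 = $2,201.85498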